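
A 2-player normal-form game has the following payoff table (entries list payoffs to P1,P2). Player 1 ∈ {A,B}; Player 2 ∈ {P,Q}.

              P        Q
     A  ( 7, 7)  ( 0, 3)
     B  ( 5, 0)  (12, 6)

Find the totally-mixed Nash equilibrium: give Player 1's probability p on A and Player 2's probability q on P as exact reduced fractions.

P1 indiff ⇒ q·7+(1-q)·0 = q·5+(1-q)·12 ⇒ q(2) = (1-q)(12) ⇒ q = 6/7
P2 indiff ⇒ p·7+(1-p)·0 = p·3+(1-p)·6 ⇒ p(4) = (1-p)(6) ⇒ p = 3/5

(p,q) = (3/5, 6/7)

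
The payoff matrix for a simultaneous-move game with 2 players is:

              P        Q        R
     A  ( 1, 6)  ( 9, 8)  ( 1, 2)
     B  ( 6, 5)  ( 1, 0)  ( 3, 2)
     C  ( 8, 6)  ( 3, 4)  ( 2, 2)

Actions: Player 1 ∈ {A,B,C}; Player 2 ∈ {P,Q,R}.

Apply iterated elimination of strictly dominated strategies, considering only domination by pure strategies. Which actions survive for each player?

Survivors P1:{A,C} P2:{P,Q}

P2 drop R (P beats it: A:6>2 B:5>2 C:6>2)
P1 drop B (C beats it: P:8>6 Q:3>1)
P1→{A,C} P2→{P,Q}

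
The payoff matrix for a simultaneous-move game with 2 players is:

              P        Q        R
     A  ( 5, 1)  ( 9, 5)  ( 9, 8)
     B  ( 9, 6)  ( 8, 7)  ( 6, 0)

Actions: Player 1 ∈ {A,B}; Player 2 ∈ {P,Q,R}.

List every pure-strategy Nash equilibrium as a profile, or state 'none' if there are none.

(A,P): not NE [P1→B gives 9>5; P2→R gives 8>1]
(A,Q): not NE [P2→R gives 8>5]
(A,R): NE
(B,P): not NE [P2→Q gives 7>6]
(B,Q): not NE [P1→A gives 9>8]
(B,R): not NE [P1→A gives 9>6; P2→Q gives 7>0]

NE set: (A,R)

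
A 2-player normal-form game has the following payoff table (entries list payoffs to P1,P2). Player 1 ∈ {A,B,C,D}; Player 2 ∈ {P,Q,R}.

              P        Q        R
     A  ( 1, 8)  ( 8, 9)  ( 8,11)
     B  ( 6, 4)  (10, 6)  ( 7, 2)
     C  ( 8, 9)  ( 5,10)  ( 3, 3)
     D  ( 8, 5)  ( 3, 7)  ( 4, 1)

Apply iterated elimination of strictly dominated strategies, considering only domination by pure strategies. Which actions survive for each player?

Survivors P1:{A,B} P2:{Q,R}

P2 drop P (Q beats it: A:9>8 B:6>4 C:10>9 D:7>5)
P1 drop C (A beats it: Q:8>5 R:8>3)
P1 drop D (A beats it: Q:8>3 R:8>4)
P1→{A,B} P2→{Q,R}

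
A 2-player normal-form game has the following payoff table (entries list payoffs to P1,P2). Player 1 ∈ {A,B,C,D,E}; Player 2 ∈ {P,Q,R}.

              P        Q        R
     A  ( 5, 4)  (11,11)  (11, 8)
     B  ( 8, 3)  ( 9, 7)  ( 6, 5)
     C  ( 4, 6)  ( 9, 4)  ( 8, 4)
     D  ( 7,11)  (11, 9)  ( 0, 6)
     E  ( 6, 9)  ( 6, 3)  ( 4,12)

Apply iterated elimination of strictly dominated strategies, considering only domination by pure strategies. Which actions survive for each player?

IESDS → P1:{A,B,D} P2:{P,Q}

P1 drop C (A beats it: P:5>4 Q:11>9 R:11>8)
P1 drop E (B beats it: P:8>6 Q:9>6 R:6>4)
P2 drop R (Q beats it: A:11>8 B:7>5 D:9>6)
P1→{A,B,D} P2→{P,Q}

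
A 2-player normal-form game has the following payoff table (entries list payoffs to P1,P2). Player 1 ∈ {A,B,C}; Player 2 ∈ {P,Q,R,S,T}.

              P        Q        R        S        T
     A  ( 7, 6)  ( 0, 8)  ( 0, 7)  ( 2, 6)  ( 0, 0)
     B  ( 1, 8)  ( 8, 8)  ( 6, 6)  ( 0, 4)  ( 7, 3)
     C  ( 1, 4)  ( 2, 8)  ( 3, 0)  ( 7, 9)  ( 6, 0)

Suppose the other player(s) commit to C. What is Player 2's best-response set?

u_2(P vs C) = 4
u_2(Q vs C) = 8
u_2(R vs C) = 0
u_2(S vs C) = 9
u_2(T vs C) = 0
max payoff 9 at {S}

argmax u_2 = {S}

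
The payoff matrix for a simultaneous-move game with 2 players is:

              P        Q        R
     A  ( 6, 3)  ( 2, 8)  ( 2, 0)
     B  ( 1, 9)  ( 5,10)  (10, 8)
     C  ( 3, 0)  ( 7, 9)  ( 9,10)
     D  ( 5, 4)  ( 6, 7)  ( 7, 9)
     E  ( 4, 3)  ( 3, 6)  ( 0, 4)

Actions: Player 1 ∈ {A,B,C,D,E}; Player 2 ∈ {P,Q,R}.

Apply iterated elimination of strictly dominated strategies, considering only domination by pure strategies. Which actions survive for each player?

IESDS → P1:{B,C} P2:{Q,R}

P1 drop E (D beats it: P:5>4 Q:6>3 R:7>0)
P2 drop P (Q beats it: A:8>3 B:10>9 C:9>0 D:7>4)
P1 drop A (B beats it: Q:5>2 R:10>2)
P1 drop D (C beats it: Q:7>6 R:9>7)
P1→{B,C} P2→{Q,R}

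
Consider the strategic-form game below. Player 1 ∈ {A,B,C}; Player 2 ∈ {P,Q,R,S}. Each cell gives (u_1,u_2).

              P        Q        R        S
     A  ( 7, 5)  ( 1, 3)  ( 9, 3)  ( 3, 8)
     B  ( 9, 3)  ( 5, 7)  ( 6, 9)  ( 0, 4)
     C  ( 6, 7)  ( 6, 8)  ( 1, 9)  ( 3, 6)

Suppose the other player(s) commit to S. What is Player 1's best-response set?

BR_1 = {A,C}

u_1(A vs S) = 3
u_1(B vs S) = 0
u_1(C vs S) = 3
max payoff 3 at {A,C}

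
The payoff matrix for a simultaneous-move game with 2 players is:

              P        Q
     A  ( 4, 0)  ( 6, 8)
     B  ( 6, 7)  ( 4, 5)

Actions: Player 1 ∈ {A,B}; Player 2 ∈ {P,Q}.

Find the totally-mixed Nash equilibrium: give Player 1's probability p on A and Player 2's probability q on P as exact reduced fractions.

p=1/5, q=1/2

P1 indiff ⇒ q·4+(1-q)·6 = q·6+(1-q)·4 ⇒ q(-2) = (1-q)(-2) ⇒ q = 1/2
P2 indiff ⇒ p·0+(1-p)·7 = p·8+(1-p)·5 ⇒ p(-8) = (1-p)(-2) ⇒ p = 1/5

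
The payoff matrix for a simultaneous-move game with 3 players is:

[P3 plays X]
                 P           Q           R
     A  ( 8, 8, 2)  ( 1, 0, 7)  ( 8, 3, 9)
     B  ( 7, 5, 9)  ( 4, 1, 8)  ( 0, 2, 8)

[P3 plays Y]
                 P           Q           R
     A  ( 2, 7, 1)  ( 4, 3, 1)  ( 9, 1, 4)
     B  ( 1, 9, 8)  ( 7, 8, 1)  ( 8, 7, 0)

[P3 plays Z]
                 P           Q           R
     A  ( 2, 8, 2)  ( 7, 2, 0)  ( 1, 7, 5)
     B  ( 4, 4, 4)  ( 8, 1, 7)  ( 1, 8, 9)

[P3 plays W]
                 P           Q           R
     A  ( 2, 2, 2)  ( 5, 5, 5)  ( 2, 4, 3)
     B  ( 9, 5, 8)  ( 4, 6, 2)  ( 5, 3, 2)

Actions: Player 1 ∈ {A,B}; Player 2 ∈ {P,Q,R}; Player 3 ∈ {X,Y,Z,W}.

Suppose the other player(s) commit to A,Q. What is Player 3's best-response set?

u_3(X vs A,Q) = 7
u_3(Y vs A,Q) = 1
u_3(Z vs A,Q) = 0
u_3(W vs A,Q) = 5
max payoff 7 at {X}

argmax u_3 = {X}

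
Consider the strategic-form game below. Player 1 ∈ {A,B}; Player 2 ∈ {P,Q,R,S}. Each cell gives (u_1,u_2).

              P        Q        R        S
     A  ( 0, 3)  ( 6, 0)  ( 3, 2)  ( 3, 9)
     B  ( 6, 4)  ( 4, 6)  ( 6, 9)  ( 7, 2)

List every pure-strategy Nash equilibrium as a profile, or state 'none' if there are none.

(A,P): not NE [P1→B gives 6>0; P2→S gives 9>3]
(A,Q): not NE [P2→S gives 9>0]
(A,R): not NE [P1→B gives 6>3; P2→S gives 9>2]
(A,S): not NE [P1→B gives 7>3]
(B,P): not NE [P2→R gives 9>4]
(B,Q): not NE [P1→A gives 6>4; P2→R gives 9>6]
(B,R): NE
(B,S): not NE [P2→R gives 9>2]

Nash profiles: (B,R)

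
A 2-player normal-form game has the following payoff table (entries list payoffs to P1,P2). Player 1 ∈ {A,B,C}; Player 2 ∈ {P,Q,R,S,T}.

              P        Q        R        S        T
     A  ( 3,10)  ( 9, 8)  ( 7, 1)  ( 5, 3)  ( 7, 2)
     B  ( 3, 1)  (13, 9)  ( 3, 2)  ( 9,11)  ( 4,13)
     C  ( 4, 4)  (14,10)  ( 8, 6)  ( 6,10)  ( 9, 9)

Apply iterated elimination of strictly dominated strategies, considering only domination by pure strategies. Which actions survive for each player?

P1 drop A (C beats it: P:4>3 Q:14>9 R:8>7 S:6>5 T:9>7)
P2 drop P (Q beats it: B:9>1 C:10>4)
P2 drop R (Q beats it: B:9>2 C:10>6)
P1→{B,C} P2→{Q,S,T}

Survivors P1:{B,C} P2:{Q,S,T}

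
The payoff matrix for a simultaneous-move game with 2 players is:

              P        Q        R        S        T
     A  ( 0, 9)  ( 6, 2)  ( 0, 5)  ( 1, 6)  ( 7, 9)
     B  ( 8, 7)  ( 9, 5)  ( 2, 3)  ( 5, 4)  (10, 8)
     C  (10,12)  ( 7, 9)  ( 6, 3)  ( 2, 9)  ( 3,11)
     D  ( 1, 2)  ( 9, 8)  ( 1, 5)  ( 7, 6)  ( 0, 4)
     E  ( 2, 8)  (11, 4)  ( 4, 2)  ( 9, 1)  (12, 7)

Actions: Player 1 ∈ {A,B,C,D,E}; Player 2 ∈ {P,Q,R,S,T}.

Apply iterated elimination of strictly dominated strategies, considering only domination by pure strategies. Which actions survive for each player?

Remaining: P1:{B,C,E} P2:{P,T}

P1 drop A (B beats it: P:8>0 Q:9>6 R:2>0 S:5>1 T:10>7)
P1 drop D (E beats it: P:2>1 Q:11>9 R:4>1 S:9>7 T:12>0)
P2 drop Q (P beats it: B:7>5 C:12>9 E:8>4)
P2 drop R (P beats it: B:7>3 C:12>3 E:8>2)
P2 drop S (P beats it: B:7>4 C:12>9 E:8>1)
P1→{B,C,E} P2→{P,T}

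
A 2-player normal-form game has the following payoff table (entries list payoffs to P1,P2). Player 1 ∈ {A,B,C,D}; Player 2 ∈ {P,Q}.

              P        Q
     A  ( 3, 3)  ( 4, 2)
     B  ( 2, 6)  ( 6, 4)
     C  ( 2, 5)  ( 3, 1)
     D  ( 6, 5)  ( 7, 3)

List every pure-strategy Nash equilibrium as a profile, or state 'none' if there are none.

PSNE = {(D,P)}

(A,P): not NE [P1→D gives 6>3]
(A,Q): not NE [P1→D gives 7>4; P2→P gives 3>2]
(B,P): not NE [P1→D gives 6>2]
(B,Q): not NE [P1→D gives 7>6; P2→P gives 6>4]
(C,P): not NE [P1→D gives 6>2]
(C,Q): not NE [P1→D gives 7>3; P2→P gives 5>1]
(D,P): NE
(D,Q): not NE [P2→P gives 5>3]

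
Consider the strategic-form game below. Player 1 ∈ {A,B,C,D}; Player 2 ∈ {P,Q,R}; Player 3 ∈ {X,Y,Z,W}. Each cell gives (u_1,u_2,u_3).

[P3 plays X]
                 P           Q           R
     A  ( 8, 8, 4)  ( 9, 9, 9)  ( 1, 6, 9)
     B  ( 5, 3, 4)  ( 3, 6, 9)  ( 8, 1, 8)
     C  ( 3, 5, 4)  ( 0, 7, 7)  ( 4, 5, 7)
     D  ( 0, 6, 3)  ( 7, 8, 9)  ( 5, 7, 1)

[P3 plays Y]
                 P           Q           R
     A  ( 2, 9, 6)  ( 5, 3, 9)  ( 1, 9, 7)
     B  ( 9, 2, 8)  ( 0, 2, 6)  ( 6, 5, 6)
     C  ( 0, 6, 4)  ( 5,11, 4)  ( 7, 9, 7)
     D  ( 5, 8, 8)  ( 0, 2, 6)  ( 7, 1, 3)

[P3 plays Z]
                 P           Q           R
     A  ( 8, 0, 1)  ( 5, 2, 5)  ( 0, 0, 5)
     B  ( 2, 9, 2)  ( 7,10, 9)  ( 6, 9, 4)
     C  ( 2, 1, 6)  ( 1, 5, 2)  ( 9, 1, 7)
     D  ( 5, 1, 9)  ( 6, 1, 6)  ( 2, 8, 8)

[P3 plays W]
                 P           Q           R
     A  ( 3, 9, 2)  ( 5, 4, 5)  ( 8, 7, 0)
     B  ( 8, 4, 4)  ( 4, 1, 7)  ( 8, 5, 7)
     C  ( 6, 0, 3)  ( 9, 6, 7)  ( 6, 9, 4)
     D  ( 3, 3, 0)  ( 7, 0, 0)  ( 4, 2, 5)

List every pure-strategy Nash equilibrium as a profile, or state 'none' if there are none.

(A,P,X): not NE [P2→Q gives 9>8; P3→Y gives 6>4]
(A,P,Y): not NE [P1→B gives 9>2]
(A,P,Z): not NE [P2→Q gives 2>0; P3→Y gives 6>1]
(A,P,W): not NE [P1→B gives 8>3; P3→Y gives 6>2]
(A,Q,X): NE
(A,Q,Y): not NE [P2→R gives 9>3]
(A,Q,Z): not NE [P1→B gives 7>5; P3→Y gives 9>5]
(A,Q,W): not NE [P1→C gives 9>5; P2→P gives 9>4; P3→Y gives 9>5]
(A,R,X): not NE [P1→B gives 8>1; P2→Q gives 9>6]
(A,R,Y): not NE [P1→D gives 7>1; P3→X gives 9>7]
(A,R,Z): not NE [P1→C gives 9>0; P2→Q gives 2>0; P3→X gives 9>5]
(A,R,W): not NE [P2→P gives 9>7; P3→X gives 9>0]
(B,P,X): not NE [P1→A gives 8>5; P2→Q gives 6>3; P3→Y gives 8>4]
(B,P,Y): not NE [P2→R gives 5>2]
(B,P,Z): not NE [P1→A gives 8>2; P2→Q gives 10>9; P3→Y gives 8>2]
(B,P,W): not NE [P2→R gives 5>4; P3→Y gives 8>4]
(B,Q,X): not NE [P1→A gives 9>3]
(B,Q,Y): not NE [P1→C gives 5>0; P2→R gives 5>2; P3→Z gives 9>6]
(B,Q,Z): NE
(B,Q,W): not NE [P1→C gives 9>4; P2→R gives 5>1; P3→Z gives 9>7]
(B,R,X): not NE [P2→Q gives 6>1]
(B,R,Y): not NE [P1→D gives 7>6; P3→X gives 8>6]
(B,R,Z): not NE [P1→C gives 9>6; P2→Q gives 10>9; P3→X gives 8>4]
(B,R,W): not NE [P3→X gives 8>7]
(C,P,X): not NE [P1→A gives 8>3; P2→Q gives 7>5; P3→Z gives 6>4]
(C,P,Y): not NE [P1→B gives 9>0; P2→Q gives 11>6; P3→Z gives 6>4]
(C,P,Z): not NE [P1→A gives 8>2; P2→Q gives 5>1]
(C,P,W): not NE [P1→B gives 8>6; P2→R gives 9>0; P3→Z gives 6>3]
(C,Q,X): not NE [P1→A gives 9>0]
(C,Q,Y): not NE [P3→W gives 7>4]
(C,Q,Z): not NE [P1→B gives 7>1; P3→W gives 7>2]
(C,Q,W): not NE [P2→R gives 9>6]
(C,R,X): not NE [P1→B gives 8>4; P2→Q gives 7>5]
(C,R,Y): not NE [P2→Q gives 11>9]
(C,R,Z): not NE [P2→Q gives 5>1]
(C,R,W): not NE [P1→B gives 8>6; P3→Z gives 7>4]
(D,P,X): not NE [P1→A gives 8>0; P2→Q gives 8>6; P3→Z gives 9>3]
(D,P,Y): not NE [P1→B gives 9>5; P3→Z gives 9>8]
(D,P,Z): not NE [P1→A gives 8>5; P2→R gives 8>1]
(D,P,W): not NE [P1→B gives 8>3; P3→Z gives 9>0]
(D,Q,X): not NE [P1→A gives 9>7]
(D,Q,Y): not NE [P1→C gives 5>0; P2→P gives 8>2; P3→X gives 9>6]
(D,Q,Z): not NE [P1→B gives 7>6; P2→R gives 8>1; P3→X gives 9>6]
(D,Q,W): not NE [P1→C gives 9>7; P2→P gives 3>0; P3→X gives 9>0]
(D,R,X): not NE [P1→B gives 8>5; P2→Q gives 8>7; P3→Z gives 8>1]
(D,R,Y): not NE [P2→P gives 8>1; P3→Z gives 8>3]
(D,R,Z): not NE [P1→C gives 9>2]
(D,R,W): not NE [P1→B gives 8>4; P2→P gives 3>2; P3→Z gives 8>5]

Nash profiles: (A,Q,X), (B,Q,Z)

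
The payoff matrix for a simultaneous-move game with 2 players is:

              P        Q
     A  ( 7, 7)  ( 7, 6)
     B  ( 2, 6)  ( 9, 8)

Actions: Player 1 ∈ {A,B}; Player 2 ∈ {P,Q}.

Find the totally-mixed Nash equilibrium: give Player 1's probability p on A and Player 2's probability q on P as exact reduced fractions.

P1 mixes 2/3 on A; P2 mixes 2/7 on P

P1 indiff ⇒ q·7+(1-q)·7 = q·2+(1-q)·9 ⇒ q(5) = (1-q)(2) ⇒ q = 2/7
P2 indiff ⇒ p·7+(1-p)·6 = p·6+(1-p)·8 ⇒ p(1) = (1-p)(2) ⇒ p = 2/3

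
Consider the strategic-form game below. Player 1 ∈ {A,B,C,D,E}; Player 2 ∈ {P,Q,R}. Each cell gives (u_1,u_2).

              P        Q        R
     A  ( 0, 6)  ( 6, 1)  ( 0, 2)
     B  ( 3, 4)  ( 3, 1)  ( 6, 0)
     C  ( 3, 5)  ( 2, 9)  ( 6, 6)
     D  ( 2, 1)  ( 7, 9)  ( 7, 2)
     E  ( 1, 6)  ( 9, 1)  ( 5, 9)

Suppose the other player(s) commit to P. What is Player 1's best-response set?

argmax u_1 = {B,C}

u_1(A vs P) = 0
u_1(B vs P) = 3
u_1(C vs P) = 3
u_1(D vs P) = 2
u_1(E vs P) = 1
max payoff 3 at {B,C}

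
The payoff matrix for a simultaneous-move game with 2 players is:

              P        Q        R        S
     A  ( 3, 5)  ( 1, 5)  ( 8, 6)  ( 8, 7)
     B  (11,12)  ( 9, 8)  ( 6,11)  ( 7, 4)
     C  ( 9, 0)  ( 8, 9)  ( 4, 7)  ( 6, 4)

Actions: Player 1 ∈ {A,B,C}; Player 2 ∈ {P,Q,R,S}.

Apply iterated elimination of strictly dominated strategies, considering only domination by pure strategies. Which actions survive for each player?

P1 drop C (B beats it: P:11>9 Q:9>8 R:6>4 S:7>6)
P2 drop Q (R beats it: A:6>5 B:11>8)
P1→{A,B} P2→{P,R,S}

Survivors P1:{A,B} P2:{P,R,S}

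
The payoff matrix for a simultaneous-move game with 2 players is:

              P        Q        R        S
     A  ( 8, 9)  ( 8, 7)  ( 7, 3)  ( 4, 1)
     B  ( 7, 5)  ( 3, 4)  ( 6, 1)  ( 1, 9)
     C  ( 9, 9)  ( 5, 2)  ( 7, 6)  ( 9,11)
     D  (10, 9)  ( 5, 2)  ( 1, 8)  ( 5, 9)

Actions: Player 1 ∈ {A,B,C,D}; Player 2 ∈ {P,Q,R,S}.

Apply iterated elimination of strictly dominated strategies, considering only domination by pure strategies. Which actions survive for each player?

P1 drop B (A beats it: P:8>7 Q:8>3 R:7>6 S:4>1)
P2 drop Q (P beats it: A:9>7 C:9>2 D:9>2)
P2 drop R (P beats it: A:9>3 C:9>6 D:9>8)
P1 drop A (C beats it: P:9>8 S:9>4)
P1→{C,D} P2→{P,S}

Remaining: P1:{C,D} P2:{P,S}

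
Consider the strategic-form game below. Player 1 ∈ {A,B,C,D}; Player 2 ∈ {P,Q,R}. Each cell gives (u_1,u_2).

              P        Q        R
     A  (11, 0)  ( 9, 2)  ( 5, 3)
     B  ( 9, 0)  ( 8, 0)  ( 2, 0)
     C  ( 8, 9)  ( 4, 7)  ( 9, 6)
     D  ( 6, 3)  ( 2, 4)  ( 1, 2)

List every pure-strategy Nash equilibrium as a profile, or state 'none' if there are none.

Equilibria: none

(A,P): not NE [P2→R gives 3>0]
(A,Q): not NE [P2→R gives 3>2]
(A,R): not NE [P1→C gives 9>5]
(B,P): not NE [P1→A gives 11>9]
(B,Q): not NE [P1→A gives 9>8]
(B,R): not NE [P1→C gives 9>2]
(C,P): not NE [P1→A gives 11>8]
(C,Q): not NE [P1→A gives 9>4; P2→P gives 9>7]
(C,R): not NE [P2→P gives 9>6]
(D,P): not NE [P1→A gives 11>6; P2→Q gives 4>3]
(D,Q): not NE [P1→A gives 9>2]
(D,R): not NE [P1→C gives 9>1; P2→Q gives 4>2]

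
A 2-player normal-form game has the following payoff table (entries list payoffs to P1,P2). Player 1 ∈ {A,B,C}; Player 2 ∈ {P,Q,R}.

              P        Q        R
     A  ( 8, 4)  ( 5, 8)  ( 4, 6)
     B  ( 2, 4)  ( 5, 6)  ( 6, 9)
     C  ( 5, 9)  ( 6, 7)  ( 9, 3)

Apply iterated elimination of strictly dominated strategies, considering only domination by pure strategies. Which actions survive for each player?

P1 drop B (C beats it: P:5>2 Q:6>5 R:9>6)
P2 drop R (Q beats it: A:8>6 C:7>3)
P1→{A,C} P2→{P,Q}

IESDS → P1:{A,C} P2:{P,Q}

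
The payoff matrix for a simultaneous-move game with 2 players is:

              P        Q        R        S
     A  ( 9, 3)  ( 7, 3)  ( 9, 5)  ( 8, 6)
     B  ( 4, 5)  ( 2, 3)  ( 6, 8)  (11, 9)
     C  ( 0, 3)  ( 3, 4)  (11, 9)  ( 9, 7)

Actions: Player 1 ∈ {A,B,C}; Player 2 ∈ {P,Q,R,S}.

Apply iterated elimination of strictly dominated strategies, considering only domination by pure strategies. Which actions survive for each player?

IESDS → P1:{B,C} P2:{R,S}

P2 drop P (R beats it: A:5>3 B:8>5 C:9>3)
P2 drop Q (R beats it: A:5>3 B:8>3 C:9>4)
P1 drop A (C beats it: R:11>9 S:9>8)
P1→{B,C} P2→{R,S}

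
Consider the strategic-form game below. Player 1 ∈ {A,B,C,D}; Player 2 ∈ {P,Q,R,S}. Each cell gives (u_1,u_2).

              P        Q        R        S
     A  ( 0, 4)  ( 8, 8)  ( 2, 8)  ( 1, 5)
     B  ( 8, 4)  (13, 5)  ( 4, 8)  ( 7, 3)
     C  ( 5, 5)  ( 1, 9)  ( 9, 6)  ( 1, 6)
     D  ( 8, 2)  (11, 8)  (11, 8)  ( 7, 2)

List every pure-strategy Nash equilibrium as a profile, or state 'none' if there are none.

Nash profiles: (D,R)

(A,P): not NE [P1→D gives 8>0; P2→R gives 8>4]
(A,Q): not NE [P1→B gives 13>8]
(A,R): not NE [P1→D gives 11>2]
(A,S): not NE [P1→D gives 7>1; P2→R gives 8>5]
(B,P): not NE [P2→R gives 8>4]
(B,Q): not NE [P2→R gives 8>5]
(B,R): not NE [P1→D gives 11>4]
(B,S): not NE [P2→R gives 8>3]
(C,P): not NE [P1→D gives 8>5; P2→Q gives 9>5]
(C,Q): not NE [P1→B gives 13>1]
(C,R): not NE [P1→D gives 11>9; P2→Q gives 9>6]
(C,S): not NE [P1→D gives 7>1; P2→Q gives 9>6]
(D,P): not NE [P2→R gives 8>2]
(D,Q): not NE [P1→B gives 13>11]
(D,R): NE
(D,S): not NE [P2→R gives 8>2]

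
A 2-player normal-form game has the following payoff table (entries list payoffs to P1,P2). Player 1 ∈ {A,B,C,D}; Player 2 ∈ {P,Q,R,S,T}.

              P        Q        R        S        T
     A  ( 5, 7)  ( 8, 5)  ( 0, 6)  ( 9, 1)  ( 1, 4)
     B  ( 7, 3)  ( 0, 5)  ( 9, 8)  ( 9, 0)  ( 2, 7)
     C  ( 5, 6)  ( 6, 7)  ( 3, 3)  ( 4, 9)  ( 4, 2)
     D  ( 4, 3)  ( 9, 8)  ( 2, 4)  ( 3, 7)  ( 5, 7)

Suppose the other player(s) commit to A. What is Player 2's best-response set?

u_2(P vs A) = 7
u_2(Q vs A) = 5
u_2(R vs A) = 6
u_2(S vs A) = 1
u_2(T vs A) = 4
max payoff 7 at {P}

BR_2 = {P}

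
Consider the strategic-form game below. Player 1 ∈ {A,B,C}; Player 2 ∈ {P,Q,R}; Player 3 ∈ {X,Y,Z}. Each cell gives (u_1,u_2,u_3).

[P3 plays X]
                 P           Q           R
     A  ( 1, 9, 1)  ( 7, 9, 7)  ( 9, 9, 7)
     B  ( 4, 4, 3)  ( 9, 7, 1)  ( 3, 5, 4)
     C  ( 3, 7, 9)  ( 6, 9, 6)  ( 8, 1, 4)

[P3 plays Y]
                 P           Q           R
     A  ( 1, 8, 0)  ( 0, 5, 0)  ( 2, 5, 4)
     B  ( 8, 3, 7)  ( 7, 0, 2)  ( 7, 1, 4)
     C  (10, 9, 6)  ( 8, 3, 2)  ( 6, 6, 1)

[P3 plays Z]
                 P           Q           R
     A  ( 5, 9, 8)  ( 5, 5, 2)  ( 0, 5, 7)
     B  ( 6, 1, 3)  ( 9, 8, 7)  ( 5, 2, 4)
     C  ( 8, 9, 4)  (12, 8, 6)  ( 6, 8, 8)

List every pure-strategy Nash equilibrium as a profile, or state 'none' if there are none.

NE set: (A,R,X)

(A,P,X): not NE [P1→B gives 4>1; P3→Z gives 8>1]
(A,P,Y): not NE [P1→C gives 10>1; P3→Z gives 8>0]
(A,P,Z): not NE [P1→C gives 8>5]
(A,Q,X): not NE [P1→B gives 9>7]
(A,Q,Y): not NE [P1→C gives 8>0; P2→P gives 8>5; P3→X gives 7>0]
(A,Q,Z): not NE [P1→C gives 12>5; P2→P gives 9>5; P3→X gives 7>2]
(A,R,X): NE
(A,R,Y): not NE [P1→B gives 7>2; P2→P gives 8>5; P3→Z gives 7>4]
(A,R,Z): not NE [P1→C gives 6>0; P2→P gives 9>5]
(B,P,X): not NE [P2→Q gives 7>4; P3→Y gives 7>3]
(B,P,Y): not NE [P1→C gives 10>8]
(B,P,Z): not NE [P1→C gives 8>6; P2→Q gives 8>1; P3→Y gives 7>3]
(B,Q,X): not NE [P3→Z gives 7>1]
(B,Q,Y): not NE [P1→C gives 8>7; P2→P gives 3>0; P3→Z gives 7>2]
(B,Q,Z): not NE [P1→C gives 12>9]
(B,R,X): not NE [P1→A gives 9>3; P2→Q gives 7>5]
(B,R,Y): not NE [P2→P gives 3>1]
(B,R,Z): not NE [P1→C gives 6>5; P2→Q gives 8>2]
(C,P,X): not NE [P1→B gives 4>3; P2→Q gives 9>7]
(C,P,Y): not NE [P3→X gives 9>6]
(C,P,Z): not NE [P3→X gives 9>4]
(C,Q,X): not NE [P1→B gives 9>6]
(C,Q,Y): not NE [P2→P gives 9>3; P3→Z gives 6>2]
(C,Q,Z): not NE [P2→P gives 9>8]
(C,R,X): not NE [P1→A gives 9>8; P2→Q gives 9>1; P3→Z gives 8>4]
(C,R,Y): not NE [P1→B gives 7>6; P2→P gives 9>6; P3→Z gives 8>1]
(C,R,Z): not NE [P2→P gives 9>8]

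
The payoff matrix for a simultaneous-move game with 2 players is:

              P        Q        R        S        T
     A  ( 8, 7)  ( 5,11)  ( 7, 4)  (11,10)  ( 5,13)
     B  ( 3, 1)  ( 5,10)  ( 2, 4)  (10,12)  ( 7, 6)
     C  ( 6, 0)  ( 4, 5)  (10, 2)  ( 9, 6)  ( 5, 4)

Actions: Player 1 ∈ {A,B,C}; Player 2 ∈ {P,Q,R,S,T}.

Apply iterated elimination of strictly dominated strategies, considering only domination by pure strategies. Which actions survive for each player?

P2 drop P (Q beats it: A:11>7 B:10>1 C:5>0)
P2 drop R (Q beats it: A:11>4 B:10>4 C:5>2)
P1 drop C (B beats it: Q:5>4 S:10>9 T:7>5)
P1→{A,B} P2→{Q,S,T}

IESDS → P1:{A,B} P2:{Q,S,T}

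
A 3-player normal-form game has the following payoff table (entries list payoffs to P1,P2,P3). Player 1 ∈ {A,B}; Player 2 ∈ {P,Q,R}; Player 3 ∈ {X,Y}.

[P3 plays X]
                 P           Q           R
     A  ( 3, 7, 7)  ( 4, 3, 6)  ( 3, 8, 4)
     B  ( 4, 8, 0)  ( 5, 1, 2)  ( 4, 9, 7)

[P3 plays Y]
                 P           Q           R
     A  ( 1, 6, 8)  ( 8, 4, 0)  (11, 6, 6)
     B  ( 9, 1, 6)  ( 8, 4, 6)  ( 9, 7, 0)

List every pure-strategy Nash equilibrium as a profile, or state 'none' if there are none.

(A,P,X): not NE [P1→B gives 4>3; P2→R gives 8>7; P3→Y gives 8>7]
(A,P,Y): not NE [P1→B gives 9>1]
(A,Q,X): not NE [P1→B gives 5>4; P2→R gives 8>3]
(A,Q,Y): not NE [P2→R gives 6>4; P3→X gives 6>0]
(A,R,X): not NE [P1→B gives 4>3; P3→Y gives 6>4]
(A,R,Y): NE
(B,P,X): not NE [P2→R gives 9>8; P3→Y gives 6>0]
(B,P,Y): not NE [P2→R gives 7>1]
(B,Q,X): not NE [P2→R gives 9>1; P3→Y gives 6>2]
(B,Q,Y): not NE [P2→R gives 7>4]
(B,R,X): NE
(B,R,Y): not NE [P1→A gives 11>9; P3→X gives 7>0]

NE set: (A,R,Y), (B,R,X)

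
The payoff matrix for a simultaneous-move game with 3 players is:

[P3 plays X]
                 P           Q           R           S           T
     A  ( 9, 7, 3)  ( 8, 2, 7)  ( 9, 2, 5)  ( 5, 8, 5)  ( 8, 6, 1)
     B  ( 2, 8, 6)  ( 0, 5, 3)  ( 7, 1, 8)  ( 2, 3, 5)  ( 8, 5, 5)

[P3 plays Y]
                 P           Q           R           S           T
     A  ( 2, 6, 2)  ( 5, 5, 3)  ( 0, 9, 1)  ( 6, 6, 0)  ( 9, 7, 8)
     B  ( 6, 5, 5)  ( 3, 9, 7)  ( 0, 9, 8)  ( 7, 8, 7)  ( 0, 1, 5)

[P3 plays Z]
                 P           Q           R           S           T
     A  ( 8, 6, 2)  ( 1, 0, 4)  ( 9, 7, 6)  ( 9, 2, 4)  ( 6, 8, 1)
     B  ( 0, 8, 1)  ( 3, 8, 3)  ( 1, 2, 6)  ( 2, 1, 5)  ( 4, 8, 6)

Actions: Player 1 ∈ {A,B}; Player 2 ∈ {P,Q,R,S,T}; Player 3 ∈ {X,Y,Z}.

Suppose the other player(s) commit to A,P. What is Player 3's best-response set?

BR_3 = {X}

u_3(X vs A,P) = 3
u_3(Y vs A,P) = 2
u_3(Z vs A,P) = 2
max payoff 3 at {X}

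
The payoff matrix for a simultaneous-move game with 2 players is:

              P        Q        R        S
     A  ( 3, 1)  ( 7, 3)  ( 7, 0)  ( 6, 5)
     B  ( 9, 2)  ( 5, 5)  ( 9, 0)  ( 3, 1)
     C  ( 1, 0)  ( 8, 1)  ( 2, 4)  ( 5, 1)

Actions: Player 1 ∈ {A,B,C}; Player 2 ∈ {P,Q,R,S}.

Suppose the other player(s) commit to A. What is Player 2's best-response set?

u_2(P vs A) = 1
u_2(Q vs A) = 3
u_2(R vs A) = 0
u_2(S vs A) = 5
max payoff 5 at {S}

argmax u_2 = {S}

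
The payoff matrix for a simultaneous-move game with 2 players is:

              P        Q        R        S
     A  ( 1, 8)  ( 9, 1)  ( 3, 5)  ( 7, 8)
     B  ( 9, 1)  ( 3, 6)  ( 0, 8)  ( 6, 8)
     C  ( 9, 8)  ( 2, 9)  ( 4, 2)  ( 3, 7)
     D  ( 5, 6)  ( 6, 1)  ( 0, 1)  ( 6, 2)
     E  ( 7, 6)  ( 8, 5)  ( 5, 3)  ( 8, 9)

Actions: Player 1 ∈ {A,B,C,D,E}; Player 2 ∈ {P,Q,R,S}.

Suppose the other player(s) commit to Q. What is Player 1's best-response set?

u_1(A vs Q) = 9
u_1(B vs Q) = 3
u_1(C vs Q) = 2
u_1(D vs Q) = 6
u_1(E vs Q) = 8
max payoff 9 at {A}

P1 best: {A}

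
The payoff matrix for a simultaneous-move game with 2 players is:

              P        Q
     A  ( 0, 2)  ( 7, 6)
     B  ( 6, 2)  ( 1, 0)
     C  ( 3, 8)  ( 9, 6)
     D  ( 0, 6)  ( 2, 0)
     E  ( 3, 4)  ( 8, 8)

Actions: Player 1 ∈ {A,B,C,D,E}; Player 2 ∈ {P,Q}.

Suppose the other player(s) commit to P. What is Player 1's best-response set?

argmax u_1 = {B}

u_1(A vs P) = 0
u_1(B vs P) = 6
u_1(C vs P) = 3
u_1(D vs P) = 0
u_1(E vs P) = 3
max payoff 6 at {B}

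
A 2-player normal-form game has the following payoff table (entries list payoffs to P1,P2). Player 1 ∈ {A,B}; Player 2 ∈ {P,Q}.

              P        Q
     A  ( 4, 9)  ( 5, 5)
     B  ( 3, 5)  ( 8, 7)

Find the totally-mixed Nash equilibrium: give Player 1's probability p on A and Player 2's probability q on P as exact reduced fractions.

P1 indiff ⇒ q·4+(1-q)·5 = q·3+(1-q)·8 ⇒ q(1) = (1-q)(3) ⇒ q = 3/4
P2 indiff ⇒ p·9+(1-p)·5 = p·5+(1-p)·7 ⇒ p(4) = (1-p)(2) ⇒ p = 1/3

P1 mixes 1/3 on A; P2 mixes 3/4 on P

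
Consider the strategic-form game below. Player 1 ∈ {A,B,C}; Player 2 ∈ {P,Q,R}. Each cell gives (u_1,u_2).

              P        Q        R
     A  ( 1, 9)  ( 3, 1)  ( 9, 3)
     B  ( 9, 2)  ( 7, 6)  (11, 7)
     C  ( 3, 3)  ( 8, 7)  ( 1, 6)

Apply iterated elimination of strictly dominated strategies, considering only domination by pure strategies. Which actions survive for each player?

Survivors P1:{B,C} P2:{Q,R}

P1 drop A (B beats it: P:9>1 Q:7>3 R:11>9)
P2 drop P (Q beats it: B:6>2 C:7>3)
P1→{B,C} P2→{Q,R}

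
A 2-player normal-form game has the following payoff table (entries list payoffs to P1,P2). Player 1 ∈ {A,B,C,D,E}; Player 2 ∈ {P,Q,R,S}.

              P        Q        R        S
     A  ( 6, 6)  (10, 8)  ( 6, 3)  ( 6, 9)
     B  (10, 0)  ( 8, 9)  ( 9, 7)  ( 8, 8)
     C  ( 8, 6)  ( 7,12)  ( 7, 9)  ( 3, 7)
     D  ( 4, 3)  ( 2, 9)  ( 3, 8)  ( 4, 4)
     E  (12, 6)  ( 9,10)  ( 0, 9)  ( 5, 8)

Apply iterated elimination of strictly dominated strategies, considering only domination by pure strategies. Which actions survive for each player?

P1 drop C (B beats it: P:10>8 Q:8>7 R:9>7 S:8>3)
P1 drop D (A beats it: P:6>4 Q:10>2 R:6>3 S:6>4)
P2 drop P (Q beats it: A:8>6 B:9>0 E:10>6)
P1 drop E (A beats it: Q:10>9 R:6>0 S:6>5)
P2 drop R (Q beats it: A:8>3 B:9>7)
P1→{A,B} P2→{Q,S}

Remaining: P1:{A,B} P2:{Q,S}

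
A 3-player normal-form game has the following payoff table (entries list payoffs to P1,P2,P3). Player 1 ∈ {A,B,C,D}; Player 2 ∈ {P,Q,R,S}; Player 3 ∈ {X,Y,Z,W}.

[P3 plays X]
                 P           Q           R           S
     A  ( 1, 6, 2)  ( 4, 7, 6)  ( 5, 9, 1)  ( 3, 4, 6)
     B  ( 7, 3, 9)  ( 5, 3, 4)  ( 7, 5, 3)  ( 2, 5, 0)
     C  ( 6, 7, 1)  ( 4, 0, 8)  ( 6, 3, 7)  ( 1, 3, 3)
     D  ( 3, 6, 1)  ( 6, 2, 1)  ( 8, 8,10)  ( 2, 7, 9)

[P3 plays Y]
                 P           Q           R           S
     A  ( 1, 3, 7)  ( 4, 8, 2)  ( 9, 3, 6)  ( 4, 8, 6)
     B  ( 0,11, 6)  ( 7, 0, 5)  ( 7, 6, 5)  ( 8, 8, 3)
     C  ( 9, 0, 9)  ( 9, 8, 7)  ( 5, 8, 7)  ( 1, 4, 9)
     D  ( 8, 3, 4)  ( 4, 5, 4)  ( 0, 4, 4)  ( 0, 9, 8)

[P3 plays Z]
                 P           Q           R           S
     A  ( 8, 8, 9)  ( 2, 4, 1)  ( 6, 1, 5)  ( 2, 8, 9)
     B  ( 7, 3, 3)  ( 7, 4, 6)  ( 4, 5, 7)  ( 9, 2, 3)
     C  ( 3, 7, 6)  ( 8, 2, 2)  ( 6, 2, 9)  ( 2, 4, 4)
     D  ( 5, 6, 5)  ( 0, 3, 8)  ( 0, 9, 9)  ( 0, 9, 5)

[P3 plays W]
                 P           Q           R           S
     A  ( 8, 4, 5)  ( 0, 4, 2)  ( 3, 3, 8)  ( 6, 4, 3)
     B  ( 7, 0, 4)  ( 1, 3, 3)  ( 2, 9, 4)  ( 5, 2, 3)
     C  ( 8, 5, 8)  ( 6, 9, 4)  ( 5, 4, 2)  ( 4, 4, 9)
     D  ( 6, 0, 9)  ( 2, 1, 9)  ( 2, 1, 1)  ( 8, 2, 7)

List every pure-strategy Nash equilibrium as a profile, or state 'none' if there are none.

PSNE = {(A,P,Z), (D,R,X)}

(A,P,X): not NE [P1→B gives 7>1; P2→R gives 9>6; P3→Z gives 9>2]
(A,P,Y): not NE [P1→C gives 9>1; P2→S gives 8>3; P3→Z gives 9>7]
(A,P,Z): NE
(A,P,W): not NE [P3→Z gives 9>5]
(A,Q,X): not NE [P1→D gives 6>4; P2→R gives 9>7]
(A,Q,Y): not NE [P1→C gives 9>4; P3→X gives 6>2]
(A,Q,Z): not NE [P1→C gives 8>2; P2→S gives 8>4; P3→X gives 6>1]
(A,Q,W): not NE [P1→C gives 6>0; P3→X gives 6>2]
(A,R,X): not NE [P1→D gives 8>5; P3→W gives 8>1]
(A,R,Y): not NE [P2→S gives 8>3; P3→W gives 8>6]
(A,R,Z): not NE [P2→S gives 8>1; P3→W gives 8>5]
(A,R,W): not NE [P1→C gives 5>3; P2→S gives 4>3]
(A,S,X): not NE [P2→R gives 9>4; P3→Z gives 9>6]
(A,S,Y): not NE [P1→B gives 8>4; P3→Z gives 9>6]
(A,S,Z): not NE [P1→B gives 9>2]
(A,S,W): not NE [P1→D gives 8>6; P3→Z gives 9>3]
(B,P,X): not NE [P2→S gives 5>3]
(B,P,Y): not NE [P1→C gives 9>0; P3→X gives 9>6]
(B,P,Z): not NE [P1→A gives 8>7; P2→R gives 5>3; P3→X gives 9>3]
(B,P,W): not NE [P1→C gives 8>7; P2→R gives 9>0; P3→X gives 9>4]
(B,Q,X): not NE [P1→D gives 6>5; P2→S gives 5>3; P3→Z gives 6>4]
(B,Q,Y): not NE [P1→C gives 9>7; P2→P gives 11>0; P3→Z gives 6>5]
(B,Q,Z): not NE [P1→C gives 8>7; P2→R gives 5>4]
(B,Q,W): not NE [P1→C gives 6>1; P2→R gives 9>3; P3→Z gives 6>3]
(B,R,X): not NE [P1→D gives 8>7; P3→Z gives 7>3]
(B,R,Y): not NE [P1→A gives 9>7; P2→P gives 11>6; P3→Z gives 7>5]
(B,R,Z): not NE [P1→C gives 6>4]
(B,R,W): not NE [P1→C gives 5>2; P3→Z gives 7>4]
(B,S,X): not NE [P1→A gives 3>2; P3→W gives 3>0]
(B,S,Y): not NE [P2→P gives 11>8]
(B,S,Z): not NE [P2→R gives 5>2]
(B,S,W): not NE [P1→D gives 8>5; P2→R gives 9>2]
(C,P,X): not NE [P1→B gives 7>6; P3→Y gives 9>1]
(C,P,Y): not NE [P2→R gives 8>0]
(C,P,Z): not NE [P1→A gives 8>3; P3→Y gives 9>6]
(C,P,W): not NE [P2→Q gives 9>5; P3→Y gives 9>8]
(C,Q,X): not NE [P1→D gives 6>4; P2→P gives 7>0]
(C,Q,Y): not NE [P3→X gives 8>7]
(C,Q,Z): not NE [P2→P gives 7>2; P3→X gives 8>2]
(C,Q,W): not NE [P3→X gives 8>4]
(C,R,X): not NE [P1→D gives 8>6; P2→P gives 7>3; P3→Z gives 9>7]
(C,R,Y): not NE [P1→A gives 9>5; P3→Z gives 9>7]
(C,R,Z): not NE [P2→P gives 7>2]
(C,R,W): not NE [P2→Q gives 9>4; P3→Z gives 9>2]
(C,S,X): not NE [P1→A gives 3>1; P2→P gives 7>3; P3→W gives 9>3]
(C,S,Y): not NE [P1→B gives 8>1; P2→R gives 8>4]
(C,S,Z): not NE [P1→B gives 9>2; P2→P gives 7>4; P3→W gives 9>4]
(C,S,W): not NE [P1→D gives 8>4; P2→Q gives 9>4]
(D,P,X): not NE [P1→B gives 7>3; P2→R gives 8>6; P3→W gives 9>1]
(D,P,Y): not NE [P1→C gives 9>8; P2→S gives 9>3; P3→W gives 9>4]
(D,P,Z): not NE [P1→A gives 8>5; P2→S gives 9>6; P3→W gives 9>5]
(D,P,W): not NE [P1→C gives 8>6; P2→S gives 2>0]
(D,Q,X): not NE [P2→R gives 8>2; P3→W gives 9>1]
(D,Q,Y): not NE [P1→C gives 9>4; P2→S gives 9>5; P3→W gives 9>4]
(D,Q,Z): not NE [P1→C gives 8>0; P2→S gives 9>3; P3→W gives 9>8]
(D,Q,W): not NE [P1→C gives 6>2; P2→S gives 2>1]
(D,R,X): NE
(D,R,Y): not NE [P1→A gives 9>0; P2→S gives 9>4; P3→X gives 10>4]
(D,R,Z): not NE [P1→C gives 6>0; P3→X gives 10>9]
(D,R,W): not NE [P1→C gives 5>2; P2→S gives 2>1; P3→X gives 10>1]
(D,S,X): not NE [P1→A gives 3>2; P2→R gives 8>7]
(D,S,Y): not NE [P1→B gives 8>0; P3→X gives 9>8]
(D,S,Z): not NE [P1→B gives 9>0; P3→X gives 9>5]
(D,S,W): not NE [P3→X gives 9>7]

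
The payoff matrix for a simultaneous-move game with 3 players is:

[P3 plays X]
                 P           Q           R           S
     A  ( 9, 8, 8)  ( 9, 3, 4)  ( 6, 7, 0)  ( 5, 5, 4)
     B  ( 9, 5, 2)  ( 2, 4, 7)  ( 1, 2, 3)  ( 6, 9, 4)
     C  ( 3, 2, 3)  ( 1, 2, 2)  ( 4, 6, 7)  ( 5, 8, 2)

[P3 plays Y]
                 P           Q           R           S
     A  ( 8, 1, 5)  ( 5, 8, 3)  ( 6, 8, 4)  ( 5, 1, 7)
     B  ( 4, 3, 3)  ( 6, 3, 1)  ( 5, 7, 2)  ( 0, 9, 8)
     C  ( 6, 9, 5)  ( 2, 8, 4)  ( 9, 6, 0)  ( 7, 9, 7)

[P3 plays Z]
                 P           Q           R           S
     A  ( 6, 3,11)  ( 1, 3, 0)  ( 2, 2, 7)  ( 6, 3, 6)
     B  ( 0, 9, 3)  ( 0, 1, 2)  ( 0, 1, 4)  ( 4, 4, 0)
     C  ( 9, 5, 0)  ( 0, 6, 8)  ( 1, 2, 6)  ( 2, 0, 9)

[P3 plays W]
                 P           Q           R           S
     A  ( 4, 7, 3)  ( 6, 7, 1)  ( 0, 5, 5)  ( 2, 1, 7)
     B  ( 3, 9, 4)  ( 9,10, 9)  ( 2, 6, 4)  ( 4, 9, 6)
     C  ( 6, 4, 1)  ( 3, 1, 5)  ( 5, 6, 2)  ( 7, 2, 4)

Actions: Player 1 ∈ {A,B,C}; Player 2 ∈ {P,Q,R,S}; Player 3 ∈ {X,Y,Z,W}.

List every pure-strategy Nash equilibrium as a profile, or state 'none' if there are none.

(A,P,X): not NE [P3→Z gives 11>8]
(A,P,Y): not NE [P2→R gives 8>1; P3→Z gives 11>5]
(A,P,Z): not NE [P1→C gives 9>6]
(A,P,W): not NE [P1→C gives 6>4; P3→Z gives 11>3]
(A,Q,X): not NE [P2→P gives 8>3]
(A,Q,Y): not NE [P1→B gives 6>5; P3→X gives 4>3]
(A,Q,Z): not NE [P3→X gives 4>0]
(A,Q,W): not NE [P1→B gives 9>6; P3→X gives 4>1]
(A,R,X): not NE [P2→P gives 8>7; P3→Z gives 7>0]
(A,R,Y): not NE [P1→C gives 9>6; P3→Z gives 7>4]
(A,R,Z): not NE [P2→S gives 3>2]
(A,R,W): not NE [P1→C gives 5>0; P2→Q gives 7>5; P3→Z gives 7>5]
(A,S,X): not NE [P1→B gives 6>5; P2→P gives 8>5; P3→W gives 7>4]
(A,S,Y): not NE [P1→C gives 7>5; P2→R gives 8>1]
(A,S,Z): not NE [P3→W gives 7>6]
(A,S,W): not NE [P1→C gives 7>2; P2→Q gives 7>1]
(B,P,X): not NE [P2→S gives 9>5; P3→W gives 4>2]
(B,P,Y): not NE [P1→A gives 8>4; P2→S gives 9>3; P3→W gives 4>3]
(B,P,Z): not NE [P1→C gives 9>0; P3→W gives 4>3]
(B,P,W): not NE [P1→C gives 6>3; P2→Q gives 10>9]
(B,Q,X): not NE [P1→A gives 9>2; P2→S gives 9>4; P3→W gives 9>7]
(B,Q,Y): not NE [P2→S gives 9>3; P3→W gives 9>1]
(B,Q,Z): not NE [P1→A gives 1>0; P2→P gives 9>1; P3→W gives 9>2]
(B,Q,W): NE
(B,R,X): not NE [P1→A gives 6>1; P2→S gives 9>2; P3→W gives 4>3]
(B,R,Y): not NE [P1→C gives 9>5; P2→S gives 9>7; P3→W gives 4>2]
(B,R,Z): not NE [P1→A gives 2>0; P2→P gives 9>1]
(B,R,W): not NE [P1→C gives 5>2; P2→Q gives 10>6]
(B,S,X): not NE [P3→Y gives 8>4]
(B,S,Y): not NE [P1→C gives 7>0]
(B,S,Z): not NE [P1→A gives 6>4; P2→P gives 9>4; P3→Y gives 8>0]
(B,S,W): not NE [P1→C gives 7>4; P2→Q gives 10>9; P3→Y gives 8>6]
(C,P,X): not NE [P1→B gives 9>3; P2→S gives 8>2; P3→Y gives 5>3]
(C,P,Y): not NE [P1→A gives 8>6]
(C,P,Z): not NE [P2→Q gives 6>5; P3→Y gives 5>0]
(C,P,W): not NE [P2→R gives 6>4; P3→Y gives 5>1]
(C,Q,X): not NE [P1→A gives 9>1; P2→S gives 8>2; P3→Z gives 8>2]
(C,Q,Y): not NE [P1→B gives 6>2; P2→S gives 9>8; P3→Z gives 8>4]
(C,Q,Z): not NE [P1→A gives 1>0]
(C,Q,W): not NE [P1→B gives 9>3; P2→R gives 6>1; P3→Z gives 8>5]
(C,R,X): not NE [P1→A gives 6>4; P2→S gives 8>6]
(C,R,Y): not NE [P2→S gives 9>6; P3→X gives 7>0]
(C,R,Z): not NE [P1→A gives 2>1; P2→Q gives 6>2; P3→X gives 7>6]
(C,R,W): not NE [P3→X gives 7>2]
(C,S,X): not NE [P1→B gives 6>5; P3→Z gives 9>2]
(C,S,Y): not NE [P3→Z gives 9>7]
(C,S,Z): not NE [P1→A gives 6>2; P2→Q gives 6>0]
(C,S,W): not NE [P2→R gives 6>2; P3→Z gives 9>4]

NE set: (B,Q,W)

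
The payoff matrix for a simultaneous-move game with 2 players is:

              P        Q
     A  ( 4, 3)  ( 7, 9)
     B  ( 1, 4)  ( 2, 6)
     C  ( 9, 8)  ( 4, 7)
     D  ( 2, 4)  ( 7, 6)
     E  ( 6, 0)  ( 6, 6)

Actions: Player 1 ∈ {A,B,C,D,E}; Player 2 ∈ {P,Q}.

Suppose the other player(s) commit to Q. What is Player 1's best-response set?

P1 best: {A,D}

u_1(A vs Q) = 7
u_1(B vs Q) = 2
u_1(C vs Q) = 4
u_1(D vs Q) = 7
u_1(E vs Q) = 6
max payoff 7 at {A,D}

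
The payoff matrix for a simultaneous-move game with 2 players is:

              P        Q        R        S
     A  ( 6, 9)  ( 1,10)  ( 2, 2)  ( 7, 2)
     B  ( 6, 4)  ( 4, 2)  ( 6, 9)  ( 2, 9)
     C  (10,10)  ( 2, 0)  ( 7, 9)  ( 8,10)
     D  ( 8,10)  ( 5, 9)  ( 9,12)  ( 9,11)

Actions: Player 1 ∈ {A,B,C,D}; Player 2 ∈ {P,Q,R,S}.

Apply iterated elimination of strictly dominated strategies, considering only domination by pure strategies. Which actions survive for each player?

P1 drop A (C beats it: P:10>6 Q:2>1 R:7>2 S:8>7)
P1 drop B (D beats it: P:8>6 Q:5>4 R:9>6 S:9>2)
P2 drop Q (P beats it: C:10>0 D:10>9)
P1→{C,D} P2→{P,R,S}

Survivors P1:{C,D} P2:{P,R,S}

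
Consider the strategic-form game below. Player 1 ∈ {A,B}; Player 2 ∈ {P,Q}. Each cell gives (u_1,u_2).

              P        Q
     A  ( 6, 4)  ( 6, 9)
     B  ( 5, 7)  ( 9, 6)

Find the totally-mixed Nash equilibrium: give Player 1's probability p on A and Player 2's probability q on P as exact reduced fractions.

P1 indiff ⇒ q·6+(1-q)·6 = q·5+(1-q)·9 ⇒ q(1) = (1-q)(3) ⇒ q = 3/4
P2 indiff ⇒ p·4+(1-p)·7 = p·9+(1-p)·6 ⇒ p(-5) = (1-p)(-1) ⇒ p = 1/6

P1 mixes 1/6 on A; P2 mixes 3/4 on P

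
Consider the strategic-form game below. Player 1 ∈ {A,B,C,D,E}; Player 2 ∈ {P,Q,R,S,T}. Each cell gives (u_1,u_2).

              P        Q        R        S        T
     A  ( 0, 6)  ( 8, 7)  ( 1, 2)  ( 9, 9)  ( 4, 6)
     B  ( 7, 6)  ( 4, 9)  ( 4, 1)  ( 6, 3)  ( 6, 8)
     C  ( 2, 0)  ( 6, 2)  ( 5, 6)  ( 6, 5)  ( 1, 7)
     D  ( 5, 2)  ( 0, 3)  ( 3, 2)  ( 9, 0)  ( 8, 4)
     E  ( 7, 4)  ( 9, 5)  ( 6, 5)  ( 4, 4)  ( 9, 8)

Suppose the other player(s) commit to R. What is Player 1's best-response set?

u_1(A vs R) = 1
u_1(B vs R) = 4
u_1(C vs R) = 5
u_1(D vs R) = 3
u_1(E vs R) = 6
max payoff 6 at {E}

argmax u_1 = {E}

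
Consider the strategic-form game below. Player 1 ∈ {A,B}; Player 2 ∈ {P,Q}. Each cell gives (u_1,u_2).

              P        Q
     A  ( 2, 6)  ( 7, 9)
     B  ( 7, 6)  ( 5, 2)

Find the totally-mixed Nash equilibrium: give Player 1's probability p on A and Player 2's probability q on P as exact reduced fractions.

P1 indiff ⇒ q·2+(1-q)·7 = q·7+(1-q)·5 ⇒ q(-5) = (1-q)(-2) ⇒ q = 2/7
P2 indiff ⇒ p·6+(1-p)·6 = p·9+(1-p)·2 ⇒ p(-3) = (1-p)(-4) ⇒ p = 4/7

(p,q) = (4/7, 2/7)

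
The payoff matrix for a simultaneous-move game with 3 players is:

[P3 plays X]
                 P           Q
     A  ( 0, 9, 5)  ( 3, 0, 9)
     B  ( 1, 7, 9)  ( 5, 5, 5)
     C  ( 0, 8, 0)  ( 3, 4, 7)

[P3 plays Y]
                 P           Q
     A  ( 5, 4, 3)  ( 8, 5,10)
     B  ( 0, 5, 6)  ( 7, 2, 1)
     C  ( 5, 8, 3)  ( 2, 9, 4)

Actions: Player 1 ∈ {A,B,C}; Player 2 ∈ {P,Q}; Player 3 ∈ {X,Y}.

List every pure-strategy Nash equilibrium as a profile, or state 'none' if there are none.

(A,P,X): not NE [P1→B gives 1>0]
(A,P,Y): not NE [P2→Q gives 5>4; P3→X gives 5>3]
(A,Q,X): not NE [P1→B gives 5>3; P2→P gives 9>0; P3→Y gives 10>9]
(A,Q,Y): NE
(B,P,X): NE
(B,P,Y): not NE [P1→C gives 5>0; P3→X gives 9>6]
(B,Q,X): not NE [P2→P gives 7>5]
(B,Q,Y): not NE [P1→A gives 8>7; P2→P gives 5>2; P3→X gives 5>1]
(C,P,X): not NE [P1→B gives 1>0; P3→Y gives 3>0]
(C,P,Y): not NE [P2→Q gives 9>8]
(C,Q,X): not NE [P1→B gives 5>3; P2→P gives 8>4]
(C,Q,Y): not NE [P1→A gives 8>2; P3→X gives 7>4]

PSNE = {(A,Q,Y), (B,P,X)}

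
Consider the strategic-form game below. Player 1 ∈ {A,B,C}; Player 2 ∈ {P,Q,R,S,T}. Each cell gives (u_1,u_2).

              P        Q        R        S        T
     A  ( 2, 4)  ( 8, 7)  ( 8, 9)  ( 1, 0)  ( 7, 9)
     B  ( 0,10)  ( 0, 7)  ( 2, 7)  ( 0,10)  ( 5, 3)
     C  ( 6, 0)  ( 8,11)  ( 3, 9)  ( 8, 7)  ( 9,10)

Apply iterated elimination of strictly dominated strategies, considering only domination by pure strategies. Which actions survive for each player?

P1 drop B (A beats it: P:2>0 Q:8>0 R:8>2 S:1>0 T:7>5)
P2 drop P (Q beats it: A:7>4 C:11>0)
P2 drop S (Q beats it: A:7>0 C:11>7)
P1→{A,C} P2→{Q,R,T}

IESDS → P1:{A,C} P2:{Q,R,T}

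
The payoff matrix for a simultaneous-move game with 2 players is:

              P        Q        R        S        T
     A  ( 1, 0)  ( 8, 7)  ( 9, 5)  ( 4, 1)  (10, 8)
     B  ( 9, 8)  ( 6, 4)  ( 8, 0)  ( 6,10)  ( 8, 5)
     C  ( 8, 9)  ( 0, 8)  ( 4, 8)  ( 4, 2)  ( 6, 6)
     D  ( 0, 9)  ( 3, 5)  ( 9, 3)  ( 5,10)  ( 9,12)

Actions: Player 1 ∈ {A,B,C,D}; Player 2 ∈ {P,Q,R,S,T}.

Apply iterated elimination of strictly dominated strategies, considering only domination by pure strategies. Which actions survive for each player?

P1 drop C (B beats it: P:9>8 Q:6>0 R:8>4 S:6>4 T:8>6)
P2 drop P (S beats it: A:1>0 B:10>8 D:10>9)
P2 drop Q (T beats it: A:8>7 B:5>4 D:12>5)
P2 drop R (T beats it: A:8>5 B:5>0 D:12>3)
P1→{A,B,D} P2→{S,T}

Remaining: P1:{A,B,D} P2:{S,T}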